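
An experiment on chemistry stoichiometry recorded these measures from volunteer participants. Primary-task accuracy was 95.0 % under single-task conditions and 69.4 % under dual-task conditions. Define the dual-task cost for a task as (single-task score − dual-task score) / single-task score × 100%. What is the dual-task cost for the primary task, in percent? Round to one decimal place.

Cost = (95.0 − 69.4) / 95.0 × 100%
     = 25.6000 / 95.0 × 100% = 26.9474%.
≈ 26.9%.

26.9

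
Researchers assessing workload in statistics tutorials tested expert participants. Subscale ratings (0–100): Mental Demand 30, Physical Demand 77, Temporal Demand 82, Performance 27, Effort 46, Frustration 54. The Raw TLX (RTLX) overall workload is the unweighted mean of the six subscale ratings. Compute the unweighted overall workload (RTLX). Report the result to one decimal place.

52.7

Sum of ratings = 30 + 77 + 82 + 27 + 46 + 54 = 316.
RTLX = 316 / 6 = 52.6667 ≈ 52.7.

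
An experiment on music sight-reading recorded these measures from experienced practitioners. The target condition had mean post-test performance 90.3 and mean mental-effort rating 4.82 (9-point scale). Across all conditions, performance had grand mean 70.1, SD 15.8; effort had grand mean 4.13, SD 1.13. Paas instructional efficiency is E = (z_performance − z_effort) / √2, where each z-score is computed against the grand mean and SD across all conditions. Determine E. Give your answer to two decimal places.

0.47

z_performance = (90.3 − 70.1) / 15.8 = 20.2000 / 15.8 = 1.2785.
z_effort = (4.82 − 4.13) / 1.13 = 0.6900 / 1.13 = 0.6106.
z_P − z_E = 1.2785 − 0.6106 = 0.6679.
E = 0.6679 / √2 = 0.6679 / 1.41421 = 0.4723 ≈ 0.47.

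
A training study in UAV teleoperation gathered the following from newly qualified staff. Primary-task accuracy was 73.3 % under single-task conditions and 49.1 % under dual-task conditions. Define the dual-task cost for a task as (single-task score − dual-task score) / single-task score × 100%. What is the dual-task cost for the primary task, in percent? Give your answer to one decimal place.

Cost = (73.3 − 49.1) / 73.3 × 100%
     = 24.2000 / 73.3 × 100% = 33.0150%.
≈ 33.0%.

33.0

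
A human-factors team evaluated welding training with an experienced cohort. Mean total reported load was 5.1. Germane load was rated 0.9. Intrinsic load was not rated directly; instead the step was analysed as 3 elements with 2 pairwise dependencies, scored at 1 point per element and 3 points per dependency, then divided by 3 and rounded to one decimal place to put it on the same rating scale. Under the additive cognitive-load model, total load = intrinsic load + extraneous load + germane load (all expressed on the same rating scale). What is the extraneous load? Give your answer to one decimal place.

Intrinsic (element-interactivity): (3 × 1 + 2 × 3) / 3 = 9 / 3 = 3.0000 → 3.0.
extraneous load = total − intrinsic − germane
             = 5.1 − 3.0 − 0.9 = 1.2.

1.2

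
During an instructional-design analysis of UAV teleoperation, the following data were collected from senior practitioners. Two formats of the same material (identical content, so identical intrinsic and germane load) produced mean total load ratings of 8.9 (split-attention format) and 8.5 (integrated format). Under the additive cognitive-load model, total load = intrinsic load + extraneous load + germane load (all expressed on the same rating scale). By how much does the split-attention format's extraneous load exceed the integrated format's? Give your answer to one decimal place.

Intrinsic and germane load are equal across formats, so the difference in total load equals the difference in extraneous load.
Extraneous-load difference = 8.9 − 8.5 = 0.4.

0.4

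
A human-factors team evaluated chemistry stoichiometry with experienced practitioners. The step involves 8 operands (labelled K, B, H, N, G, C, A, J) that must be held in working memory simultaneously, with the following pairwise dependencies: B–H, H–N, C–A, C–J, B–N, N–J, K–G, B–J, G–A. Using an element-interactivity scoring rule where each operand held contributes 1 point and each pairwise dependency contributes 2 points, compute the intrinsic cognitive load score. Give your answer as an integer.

Count of operands held simultaneously: 8.
Count of pairwise dependencies listed: 9.
Element contribution: 8 × 1 = 8.
Interaction contribution: 9 × 2 = 18.
Intrinsic load = 8 + 18 = 26.

26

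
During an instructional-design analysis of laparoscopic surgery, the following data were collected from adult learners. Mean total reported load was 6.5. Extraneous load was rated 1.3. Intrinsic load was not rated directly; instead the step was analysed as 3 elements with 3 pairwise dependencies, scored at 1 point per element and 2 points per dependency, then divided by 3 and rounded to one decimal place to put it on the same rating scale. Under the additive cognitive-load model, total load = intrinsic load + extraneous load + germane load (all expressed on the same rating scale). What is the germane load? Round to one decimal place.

Intrinsic (element-interactivity): (3 × 1 + 3 × 2) / 3 = 9 / 3 = 3.0000 → 3.0.
germane load = total − intrinsic − extraneous
             = 6.5 − 3.0 − 1.3 = 2.2.

2.2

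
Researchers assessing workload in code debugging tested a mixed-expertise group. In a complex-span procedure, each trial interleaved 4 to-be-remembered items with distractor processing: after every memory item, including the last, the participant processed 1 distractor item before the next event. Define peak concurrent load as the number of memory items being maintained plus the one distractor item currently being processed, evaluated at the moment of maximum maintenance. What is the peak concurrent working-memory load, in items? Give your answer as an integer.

Maintenance is greatest during the distractor(s) after memory item 4: all 4 memory items are being held.
One distractor item is concurrently being processed.
Peak concurrent load = 4 + 1 = 5 items.

5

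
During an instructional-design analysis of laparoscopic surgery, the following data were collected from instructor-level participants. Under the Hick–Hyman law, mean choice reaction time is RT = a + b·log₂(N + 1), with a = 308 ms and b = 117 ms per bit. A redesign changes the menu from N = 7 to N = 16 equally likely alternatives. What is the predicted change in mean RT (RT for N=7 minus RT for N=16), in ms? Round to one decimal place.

-127.2

RT(7) = 308 + 117·log₂(8) = 308 + 117·3.0000 = 659.0000 ms.
RT(16) = 308 + 117·log₂(17) = 308 + 117·4.0875 = 786.2375 ms.
Difference = 659.0000 − 786.2375 = -127.2375 ≈ -127.2 ms.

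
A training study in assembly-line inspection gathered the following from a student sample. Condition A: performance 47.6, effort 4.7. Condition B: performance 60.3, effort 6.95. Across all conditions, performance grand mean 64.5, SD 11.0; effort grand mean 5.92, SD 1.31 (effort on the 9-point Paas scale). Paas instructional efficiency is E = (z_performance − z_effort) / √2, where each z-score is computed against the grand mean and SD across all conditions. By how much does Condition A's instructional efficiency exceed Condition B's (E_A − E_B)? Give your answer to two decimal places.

0.40

Condition A: z_P = (47.6 − 64.5)/11.0 = -1.5364; z_E = (4.7 − 5.92)/1.31 = -0.9313; E_A = (-1.5364 − (-0.9313))/√2 = -0.4279.
Condition B: z_P = (60.3 − 64.5)/11.0 = -0.3818; z_E = (6.95 − 5.92)/1.31 = 0.7863; E_B = (-0.3818 − 0.7863)/√2 = -0.8260.
E_A − E_B = -0.4279 − (-0.8260) = 0.3981 ≈ 0.40.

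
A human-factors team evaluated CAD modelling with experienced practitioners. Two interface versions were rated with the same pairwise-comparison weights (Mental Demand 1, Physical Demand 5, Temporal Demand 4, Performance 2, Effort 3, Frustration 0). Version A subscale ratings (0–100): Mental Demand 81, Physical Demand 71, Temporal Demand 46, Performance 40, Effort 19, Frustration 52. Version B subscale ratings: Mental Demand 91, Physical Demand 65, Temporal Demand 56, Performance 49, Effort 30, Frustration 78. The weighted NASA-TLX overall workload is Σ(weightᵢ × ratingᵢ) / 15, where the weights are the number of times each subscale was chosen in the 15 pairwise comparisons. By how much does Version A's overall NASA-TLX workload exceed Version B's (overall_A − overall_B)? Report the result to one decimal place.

Version A weighted sum = 1·81 + 5·71 + 4·46 + 2·40 + 3·19 + 0·52 = 81 + 355 + 184 + 80 + 57 + 0 = 757; overall_A = 757/15 = 50.4667.
Version B weighted sum = 1·91 + 5·65 + 4·56 + 2·49 + 3·30 + 0·78 = 91 + 325 + 224 + 98 + 90 + 0 = 828; overall_B = 828/15 = 55.2000.
Difference = 50.4667 − 55.2000 = -4.7333 ≈ -4.7.

-4.7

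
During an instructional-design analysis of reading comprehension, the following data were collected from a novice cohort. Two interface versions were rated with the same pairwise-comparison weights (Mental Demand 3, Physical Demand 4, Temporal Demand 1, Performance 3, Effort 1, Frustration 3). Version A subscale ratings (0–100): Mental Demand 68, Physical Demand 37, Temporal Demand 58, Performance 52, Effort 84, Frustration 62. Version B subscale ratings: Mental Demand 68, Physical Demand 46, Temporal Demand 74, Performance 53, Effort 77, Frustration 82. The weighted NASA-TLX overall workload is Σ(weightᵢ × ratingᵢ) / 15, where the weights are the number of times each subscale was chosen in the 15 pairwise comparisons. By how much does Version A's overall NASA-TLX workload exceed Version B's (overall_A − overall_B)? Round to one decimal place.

Version A weighted sum = 3·68 + 4·37 + 1·58 + 3·52 + 1·84 + 3·62 = 204 + 148 + 58 + 156 + 84 + 186 = 836; overall_A = 836/15 = 55.7333.
Version B weighted sum = 3·68 + 4·46 + 1·74 + 3·53 + 1·77 + 3·82 = 204 + 184 + 74 + 159 + 77 + 246 = 944; overall_B = 944/15 = 62.9333.
Difference = 55.7333 − 62.9333 = -7.2000 ≈ -7.2.

-7.2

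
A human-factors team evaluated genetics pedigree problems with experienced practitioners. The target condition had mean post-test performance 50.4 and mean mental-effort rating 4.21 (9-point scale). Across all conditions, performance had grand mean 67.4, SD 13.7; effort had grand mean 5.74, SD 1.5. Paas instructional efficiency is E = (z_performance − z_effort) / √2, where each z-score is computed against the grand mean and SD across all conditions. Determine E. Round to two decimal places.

-0.16

z_performance = (50.4 − 67.4) / 13.7 = -17.0000 / 13.7 = -1.2409.
z_effort = (4.21 − 5.74) / 1.5 = -1.5300 / 1.5 = -1.0200.
z_P − z_E = -1.2409 − (-1.0200) = -0.2209.
E = -0.2209 / √2 = -0.2209 / 1.41421 = -0.1562 ≈ -0.16.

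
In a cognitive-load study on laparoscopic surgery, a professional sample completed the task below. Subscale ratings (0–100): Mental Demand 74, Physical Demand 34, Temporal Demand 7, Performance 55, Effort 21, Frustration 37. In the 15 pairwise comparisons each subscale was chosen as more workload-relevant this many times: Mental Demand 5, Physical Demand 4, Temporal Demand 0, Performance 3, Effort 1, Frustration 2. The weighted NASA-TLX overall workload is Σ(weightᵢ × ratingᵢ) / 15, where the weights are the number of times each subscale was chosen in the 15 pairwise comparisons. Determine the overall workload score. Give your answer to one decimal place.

51.1

The tallies are the weights (they sum to 15).
Weighted sum = 5·74 + 4·34 + 0·7 + 3·55 + 1·21 + 2·37
            = 370 + 136 + 0 + 165 + 21 + 74 = 766.
Overall workload = 766 / 15 = 51.0667 ≈ 51.1.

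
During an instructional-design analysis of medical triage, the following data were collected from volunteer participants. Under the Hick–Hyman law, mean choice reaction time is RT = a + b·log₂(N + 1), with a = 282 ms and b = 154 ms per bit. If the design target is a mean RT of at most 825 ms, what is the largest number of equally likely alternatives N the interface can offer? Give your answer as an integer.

10

Set 282 + 154·log₂(N + 1) ≤ 825.
log₂(N + 1) ≤ (825 − 282) / 154 = 3.5260.
N + 1 ≤ 2^3.5260 = 11.5195.
N ≤ 10.5195, so the largest integer N is 10.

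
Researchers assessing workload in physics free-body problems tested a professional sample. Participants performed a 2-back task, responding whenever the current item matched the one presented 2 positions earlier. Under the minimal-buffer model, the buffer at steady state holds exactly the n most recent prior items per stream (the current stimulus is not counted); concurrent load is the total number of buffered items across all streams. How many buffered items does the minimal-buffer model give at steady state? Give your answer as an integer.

2

The buffer holds the 2 most recent prior items.
Steady-state concurrent load = 2 items.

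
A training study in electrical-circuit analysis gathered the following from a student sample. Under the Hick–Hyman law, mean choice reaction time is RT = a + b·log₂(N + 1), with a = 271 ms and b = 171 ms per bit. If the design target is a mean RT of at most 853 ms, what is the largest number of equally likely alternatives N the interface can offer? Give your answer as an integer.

Set 271 + 171·log₂(N + 1) ≤ 853.
log₂(N + 1) ≤ (853 − 271) / 171 = 3.4035.
N + 1 ≤ 2^3.4035 = 10.5817.
N ≤ 9.5817, so the largest integer N is 9.

9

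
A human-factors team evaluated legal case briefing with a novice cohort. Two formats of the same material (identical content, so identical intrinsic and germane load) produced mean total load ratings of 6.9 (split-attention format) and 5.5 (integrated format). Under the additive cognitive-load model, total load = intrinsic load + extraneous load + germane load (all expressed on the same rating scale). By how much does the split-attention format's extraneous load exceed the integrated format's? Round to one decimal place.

Intrinsic and germane load are equal across formats, so the difference in total load equals the difference in extraneous load.
Extraneous-load difference = 6.9 − 5.5 = 1.4.

1.4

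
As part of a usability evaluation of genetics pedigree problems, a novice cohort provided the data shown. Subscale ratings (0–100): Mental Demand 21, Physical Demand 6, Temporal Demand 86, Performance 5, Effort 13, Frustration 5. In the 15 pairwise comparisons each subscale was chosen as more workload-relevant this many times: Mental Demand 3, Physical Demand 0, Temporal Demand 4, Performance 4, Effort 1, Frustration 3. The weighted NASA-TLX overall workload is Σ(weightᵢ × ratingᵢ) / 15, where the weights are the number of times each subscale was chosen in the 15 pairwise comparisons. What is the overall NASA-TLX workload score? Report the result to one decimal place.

The tallies are the weights (they sum to 15).
Weighted sum = 3·21 + 0·6 + 4·86 + 4·5 + 1·13 + 3·5
            = 63 + 0 + 344 + 20 + 13 + 15 = 455.
Overall workload = 455 / 15 = 30.3333 ≈ 30.3.

30.3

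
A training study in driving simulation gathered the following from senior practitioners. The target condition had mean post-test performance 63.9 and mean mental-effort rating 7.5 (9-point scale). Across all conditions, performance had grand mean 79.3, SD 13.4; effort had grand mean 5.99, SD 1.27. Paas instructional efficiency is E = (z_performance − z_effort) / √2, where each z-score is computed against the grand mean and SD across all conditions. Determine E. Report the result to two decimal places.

-1.65

z_performance = (63.9 − 79.3) / 13.4 = -15.4000 / 13.4 = -1.1493.
z_effort = (7.5 − 5.99) / 1.27 = 1.5100 / 1.27 = 1.1890.
z_P − z_E = -1.1493 − 1.1890 = -2.3383.
E = -2.3383 / √2 = -2.3383 / 1.41421 = -1.6534 ≈ -1.65.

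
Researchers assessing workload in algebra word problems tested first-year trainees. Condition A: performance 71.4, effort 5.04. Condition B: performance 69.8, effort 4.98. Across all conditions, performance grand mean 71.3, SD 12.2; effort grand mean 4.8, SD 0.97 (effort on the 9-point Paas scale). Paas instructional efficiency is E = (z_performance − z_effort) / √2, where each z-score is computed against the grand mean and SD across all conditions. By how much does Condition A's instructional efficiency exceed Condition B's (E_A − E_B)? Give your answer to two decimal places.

0.05

Condition A: z_P = (71.4 − 71.3)/12.2 = 0.0082; z_E = (5.04 − 4.8)/0.97 = 0.2474; E_A = (0.0082 − 0.2474)/√2 = -0.1691.
Condition B: z_P = (69.8 − 71.3)/12.2 = -0.1230; z_E = (4.98 − 4.8)/0.97 = 0.1856; E_B = (-0.1230 − 0.1856)/√2 = -0.2182.
E_A − E_B = -0.1691 − (-0.2182) = 0.0491 ≈ 0.05.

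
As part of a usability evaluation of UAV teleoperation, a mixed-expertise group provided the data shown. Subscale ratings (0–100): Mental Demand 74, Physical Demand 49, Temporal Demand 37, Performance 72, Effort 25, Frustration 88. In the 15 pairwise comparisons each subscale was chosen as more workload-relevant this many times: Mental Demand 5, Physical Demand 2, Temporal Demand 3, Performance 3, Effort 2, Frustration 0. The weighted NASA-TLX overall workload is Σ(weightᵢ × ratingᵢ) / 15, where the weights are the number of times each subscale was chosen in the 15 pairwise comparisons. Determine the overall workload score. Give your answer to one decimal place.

The tallies are the weights (they sum to 15).
Weighted sum = 5·74 + 2·49 + 3·37 + 3·72 + 2·25 + 0·88
            = 370 + 98 + 111 + 216 + 50 + 0 = 845.
Overall workload = 845 / 15 = 56.3333 ≈ 56.3.

56.3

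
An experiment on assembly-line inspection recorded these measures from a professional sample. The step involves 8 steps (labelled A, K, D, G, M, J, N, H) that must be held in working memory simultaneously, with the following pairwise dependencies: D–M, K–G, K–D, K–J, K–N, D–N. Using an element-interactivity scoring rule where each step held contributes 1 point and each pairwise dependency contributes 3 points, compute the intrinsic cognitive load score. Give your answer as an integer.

Count of steps held simultaneously: 8.
Count of pairwise dependencies listed: 6.
Element contribution: 8 × 1 = 8.
Interaction contribution: 6 × 3 = 18.
Intrinsic load = 8 + 18 = 26.

26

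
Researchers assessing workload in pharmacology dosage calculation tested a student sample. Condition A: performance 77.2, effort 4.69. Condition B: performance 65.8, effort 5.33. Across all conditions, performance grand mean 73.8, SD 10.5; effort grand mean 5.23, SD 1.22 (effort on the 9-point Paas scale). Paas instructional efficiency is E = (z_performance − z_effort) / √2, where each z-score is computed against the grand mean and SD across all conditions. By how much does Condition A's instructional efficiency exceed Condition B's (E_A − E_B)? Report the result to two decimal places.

1.14

Condition A: z_P = (77.2 − 73.8)/10.5 = 0.3238; z_E = (4.69 − 5.23)/1.22 = -0.4426; E_A = (0.3238 − (-0.4426))/√2 = 0.5419.
Condition B: z_P = (65.8 − 73.8)/10.5 = -0.7619; z_E = (5.33 − 5.23)/1.22 = 0.0820; E_B = (-0.7619 − 0.0820)/√2 = -0.5967.
E_A − E_B = 0.5419 − (-0.5967) = 1.1386 ≈ 1.14.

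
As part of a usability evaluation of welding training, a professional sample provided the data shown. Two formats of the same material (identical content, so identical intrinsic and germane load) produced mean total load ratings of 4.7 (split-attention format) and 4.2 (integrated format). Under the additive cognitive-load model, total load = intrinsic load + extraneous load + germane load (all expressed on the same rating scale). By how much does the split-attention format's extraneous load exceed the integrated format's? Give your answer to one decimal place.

Intrinsic and germane load are equal across formats, so the difference in total load equals the difference in extraneous load.
Extraneous-load difference = 4.7 − 4.2 = 0.5.

0.5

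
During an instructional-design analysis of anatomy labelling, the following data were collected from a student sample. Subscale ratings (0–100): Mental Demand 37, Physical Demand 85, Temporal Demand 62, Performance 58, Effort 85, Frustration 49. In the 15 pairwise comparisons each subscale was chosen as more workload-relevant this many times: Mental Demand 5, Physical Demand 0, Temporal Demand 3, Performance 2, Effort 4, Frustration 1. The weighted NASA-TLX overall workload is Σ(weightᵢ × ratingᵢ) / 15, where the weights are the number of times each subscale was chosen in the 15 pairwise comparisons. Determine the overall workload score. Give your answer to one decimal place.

The tallies are the weights (they sum to 15).
Weighted sum = 5·37 + 0·85 + 3·62 + 2·58 + 4·85 + 1·49
            = 185 + 0 + 186 + 116 + 340 + 49 = 876.
Overall workload = 876 / 15 = 58.4000 ≈ 58.4.

58.4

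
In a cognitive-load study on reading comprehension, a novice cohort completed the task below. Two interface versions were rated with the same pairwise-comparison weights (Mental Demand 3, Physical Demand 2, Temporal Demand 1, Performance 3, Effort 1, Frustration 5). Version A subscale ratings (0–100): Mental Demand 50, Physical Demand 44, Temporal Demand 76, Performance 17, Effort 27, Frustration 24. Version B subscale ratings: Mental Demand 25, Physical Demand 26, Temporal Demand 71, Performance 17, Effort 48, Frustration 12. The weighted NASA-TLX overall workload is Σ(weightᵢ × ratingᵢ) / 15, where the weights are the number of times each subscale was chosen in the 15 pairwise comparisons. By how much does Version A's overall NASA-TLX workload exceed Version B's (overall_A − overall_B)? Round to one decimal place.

10.3

Version A weighted sum = 3·50 + 2·44 + 1·76 + 3·17 + 1·27 + 5·24 = 150 + 88 + 76 + 51 + 27 + 120 = 512; overall_A = 512/15 = 34.1333.
Version B weighted sum = 3·25 + 2·26 + 1·71 + 3·17 + 1·48 + 5·12 = 75 + 52 + 71 + 51 + 48 + 60 = 357; overall_B = 357/15 = 23.8000.
Difference = 34.1333 − 23.8000 = 10.3333 ≈ 10.3.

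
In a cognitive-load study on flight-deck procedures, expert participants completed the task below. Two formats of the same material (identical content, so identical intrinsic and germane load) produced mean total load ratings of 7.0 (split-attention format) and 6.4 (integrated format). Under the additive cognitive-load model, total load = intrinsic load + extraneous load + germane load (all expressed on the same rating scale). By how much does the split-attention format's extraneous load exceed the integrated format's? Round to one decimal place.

0.6

Intrinsic and germane load are equal across formats, so the difference in total load equals the difference in extraneous load.
Extraneous-load difference = 7.0 − 6.4 = 0.6.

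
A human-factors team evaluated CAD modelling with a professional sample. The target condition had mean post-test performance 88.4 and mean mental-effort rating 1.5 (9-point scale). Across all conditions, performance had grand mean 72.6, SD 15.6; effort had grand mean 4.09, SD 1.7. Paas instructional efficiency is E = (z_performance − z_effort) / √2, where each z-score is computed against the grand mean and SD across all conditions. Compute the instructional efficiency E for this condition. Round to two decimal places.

1.79

z_performance = (88.4 − 72.6) / 15.6 = 15.8000 / 15.6 = 1.0128.
z_effort = (1.5 − 4.09) / 1.7 = -2.5900 / 1.7 = -1.5235.
z_P − z_E = 1.0128 − (-1.5235) = 2.5363.
E = 2.5363 / √2 = 2.5363 / 1.41421 = 1.7934 ≈ 1.79.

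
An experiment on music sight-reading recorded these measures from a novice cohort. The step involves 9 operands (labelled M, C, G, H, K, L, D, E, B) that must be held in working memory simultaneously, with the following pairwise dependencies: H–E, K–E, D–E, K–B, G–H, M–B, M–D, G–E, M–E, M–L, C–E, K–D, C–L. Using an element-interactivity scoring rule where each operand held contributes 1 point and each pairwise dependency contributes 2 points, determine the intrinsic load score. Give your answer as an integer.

35

Count of operands held simultaneously: 9.
Count of pairwise dependencies listed: 13.
Element contribution: 9 × 1 = 9.
Interaction contribution: 13 × 2 = 26.
Intrinsic load = 9 + 26 = 35.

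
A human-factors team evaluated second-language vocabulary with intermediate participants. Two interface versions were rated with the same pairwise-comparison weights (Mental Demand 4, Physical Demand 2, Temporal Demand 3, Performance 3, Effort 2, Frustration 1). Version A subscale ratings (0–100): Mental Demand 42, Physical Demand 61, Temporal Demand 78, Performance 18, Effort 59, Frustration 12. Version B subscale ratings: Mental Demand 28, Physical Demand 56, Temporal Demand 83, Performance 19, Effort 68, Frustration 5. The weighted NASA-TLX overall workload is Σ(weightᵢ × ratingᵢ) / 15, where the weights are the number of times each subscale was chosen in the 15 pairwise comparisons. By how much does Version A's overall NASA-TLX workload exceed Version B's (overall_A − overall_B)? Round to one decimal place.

Version A weighted sum = 4·42 + 2·61 + 3·78 + 3·18 + 2·59 + 1·12 = 168 + 122 + 234 + 54 + 118 + 12 = 708; overall_A = 708/15 = 47.2000.
Version B weighted sum = 4·28 + 2·56 + 3·83 + 3·19 + 2·68 + 1·5 = 112 + 112 + 249 + 57 + 136 + 5 = 671; overall_B = 671/15 = 44.7333.
Difference = 47.2000 − 44.7333 = 2.4667 ≈ 2.5.

2.5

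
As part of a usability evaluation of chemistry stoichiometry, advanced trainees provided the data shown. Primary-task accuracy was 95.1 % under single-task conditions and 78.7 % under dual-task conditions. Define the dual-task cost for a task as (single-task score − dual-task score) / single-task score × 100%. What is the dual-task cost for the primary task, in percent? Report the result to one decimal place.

Cost = (95.1 − 78.7) / 95.1 × 100%
     = 16.4000 / 95.1 × 100% = 17.2450%.
≈ 17.2%.

17.2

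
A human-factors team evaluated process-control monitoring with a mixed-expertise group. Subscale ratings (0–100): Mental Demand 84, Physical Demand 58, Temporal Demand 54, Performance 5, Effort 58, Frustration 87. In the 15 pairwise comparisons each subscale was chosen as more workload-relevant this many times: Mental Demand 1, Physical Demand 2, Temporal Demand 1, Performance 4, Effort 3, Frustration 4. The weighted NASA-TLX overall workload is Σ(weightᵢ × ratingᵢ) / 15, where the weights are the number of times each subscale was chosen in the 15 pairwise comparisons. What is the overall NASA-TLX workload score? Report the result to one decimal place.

The tallies are the weights (they sum to 15).
Weighted sum = 1·84 + 2·58 + 1·54 + 4·5 + 3·58 + 4·87
            = 84 + 116 + 54 + 20 + 174 + 348 = 796.
Overall workload = 796 / 15 = 53.0667 ≈ 53.1.

53.1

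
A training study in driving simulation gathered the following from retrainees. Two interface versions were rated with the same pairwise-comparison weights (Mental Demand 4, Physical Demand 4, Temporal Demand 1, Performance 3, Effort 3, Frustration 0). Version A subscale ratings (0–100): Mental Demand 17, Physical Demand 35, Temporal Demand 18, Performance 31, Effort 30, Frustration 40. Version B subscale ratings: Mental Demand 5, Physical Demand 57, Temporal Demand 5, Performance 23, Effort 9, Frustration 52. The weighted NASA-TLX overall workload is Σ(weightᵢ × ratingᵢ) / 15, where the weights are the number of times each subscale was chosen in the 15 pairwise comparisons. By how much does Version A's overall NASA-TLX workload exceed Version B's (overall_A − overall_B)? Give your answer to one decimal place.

Version A weighted sum = 4·17 + 4·35 + 1·18 + 3·31 + 3·30 + 0·40 = 68 + 140 + 18 + 93 + 90 + 0 = 409; overall_A = 409/15 = 27.2667.
Version B weighted sum = 4·5 + 4·57 + 1·5 + 3·23 + 3·9 + 0·52 = 20 + 228 + 5 + 69 + 27 + 0 = 349; overall_B = 349/15 = 23.2667.
Difference = 27.2667 − 23.2667 = 4.0000 ≈ 4.0.

4.0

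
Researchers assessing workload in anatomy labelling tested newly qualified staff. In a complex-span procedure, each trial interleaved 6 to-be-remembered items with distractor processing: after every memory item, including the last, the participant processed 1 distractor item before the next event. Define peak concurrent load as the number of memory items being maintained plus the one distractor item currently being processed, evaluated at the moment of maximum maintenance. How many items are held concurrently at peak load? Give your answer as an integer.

Maintenance is greatest during the distractor(s) after memory item 6: all 6 memory items are being held.
One distractor item is concurrently being processed.
Peak concurrent load = 6 + 1 = 7 items.

7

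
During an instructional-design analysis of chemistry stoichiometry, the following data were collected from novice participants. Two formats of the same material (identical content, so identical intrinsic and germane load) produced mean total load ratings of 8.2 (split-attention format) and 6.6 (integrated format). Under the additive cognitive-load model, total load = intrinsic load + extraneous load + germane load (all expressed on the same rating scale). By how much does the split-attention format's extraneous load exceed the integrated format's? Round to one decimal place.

1.6

Intrinsic and germane load are equal across formats, so the difference in total load equals the difference in extraneous load.
Extraneous-load difference = 8.2 − 6.6 = 1.6.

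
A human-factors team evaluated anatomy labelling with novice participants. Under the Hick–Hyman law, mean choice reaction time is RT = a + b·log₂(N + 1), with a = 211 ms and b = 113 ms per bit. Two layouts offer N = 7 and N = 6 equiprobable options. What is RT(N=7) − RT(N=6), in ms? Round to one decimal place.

21.8

RT(7) = 211 + 113·log₂(8) = 211 + 113·3.0000 = 550.0000 ms.
RT(6) = 211 + 113·log₂(7) = 211 + 113·2.8074 = 528.2362 ms.
Difference = 550.0000 − 528.2362 = 21.7638 ≈ 21.8 ms.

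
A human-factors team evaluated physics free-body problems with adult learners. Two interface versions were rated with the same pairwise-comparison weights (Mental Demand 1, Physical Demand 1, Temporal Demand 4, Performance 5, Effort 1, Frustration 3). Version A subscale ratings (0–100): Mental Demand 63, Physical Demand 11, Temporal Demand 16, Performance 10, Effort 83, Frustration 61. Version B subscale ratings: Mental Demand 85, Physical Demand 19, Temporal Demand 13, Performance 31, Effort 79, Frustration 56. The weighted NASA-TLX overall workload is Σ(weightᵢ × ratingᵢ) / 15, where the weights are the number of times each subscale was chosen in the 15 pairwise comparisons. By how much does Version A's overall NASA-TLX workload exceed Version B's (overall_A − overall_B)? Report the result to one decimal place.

-6.9

Version A weighted sum = 1·63 + 1·11 + 4·16 + 5·10 + 1·83 + 3·61 = 63 + 11 + 64 + 50 + 83 + 183 = 454; overall_A = 454/15 = 30.2667.
Version B weighted sum = 1·85 + 1·19 + 4·13 + 5·31 + 1·79 + 3·56 = 85 + 19 + 52 + 155 + 79 + 168 = 558; overall_B = 558/15 = 37.2000.
Difference = 30.2667 − 37.2000 = -6.9333 ≈ -6.9.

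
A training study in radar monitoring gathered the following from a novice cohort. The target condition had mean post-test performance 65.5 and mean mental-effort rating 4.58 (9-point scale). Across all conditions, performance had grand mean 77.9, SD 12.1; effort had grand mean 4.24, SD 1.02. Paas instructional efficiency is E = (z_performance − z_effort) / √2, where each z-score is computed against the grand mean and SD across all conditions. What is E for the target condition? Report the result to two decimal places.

z_performance = (65.5 − 77.9) / 12.1 = -12.4000 / 12.1 = -1.0248.
z_effort = (4.58 − 4.24) / 1.02 = 0.3400 / 1.02 = 0.3333.
z_P − z_E = -1.0248 − 0.3333 = -1.3581.
E = -1.3581 / √2 = -1.3581 / 1.41421 = -0.9603 ≈ -0.96.

-0.96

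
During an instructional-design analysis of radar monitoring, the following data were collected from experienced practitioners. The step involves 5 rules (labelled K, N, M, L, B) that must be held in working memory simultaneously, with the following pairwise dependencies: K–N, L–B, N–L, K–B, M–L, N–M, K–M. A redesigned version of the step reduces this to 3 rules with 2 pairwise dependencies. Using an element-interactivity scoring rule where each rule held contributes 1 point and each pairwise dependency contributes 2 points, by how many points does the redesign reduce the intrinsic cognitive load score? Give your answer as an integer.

Original: 5 × 1 + 7 × 2 = 5 + 14 = 19.
Redesigned: 3 × 1 + 2 × 2 = 3 + 4 = 7.
Reduction = 19 − 7 = 12.

12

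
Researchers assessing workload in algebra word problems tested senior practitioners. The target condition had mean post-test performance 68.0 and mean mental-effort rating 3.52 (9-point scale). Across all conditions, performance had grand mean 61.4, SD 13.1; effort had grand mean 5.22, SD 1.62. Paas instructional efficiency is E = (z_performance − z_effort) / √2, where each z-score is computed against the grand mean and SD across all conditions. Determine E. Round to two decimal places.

z_performance = (68.0 − 61.4) / 13.1 = 6.6000 / 13.1 = 0.5038.
z_effort = (3.52 − 5.22) / 1.62 = -1.7000 / 1.62 = -1.0494.
z_P − z_E = 0.5038 − (-1.0494) = 1.5532.
E = 1.5532 / √2 = 1.5532 / 1.41421 = 1.0983 ≈ 1.10.

1.10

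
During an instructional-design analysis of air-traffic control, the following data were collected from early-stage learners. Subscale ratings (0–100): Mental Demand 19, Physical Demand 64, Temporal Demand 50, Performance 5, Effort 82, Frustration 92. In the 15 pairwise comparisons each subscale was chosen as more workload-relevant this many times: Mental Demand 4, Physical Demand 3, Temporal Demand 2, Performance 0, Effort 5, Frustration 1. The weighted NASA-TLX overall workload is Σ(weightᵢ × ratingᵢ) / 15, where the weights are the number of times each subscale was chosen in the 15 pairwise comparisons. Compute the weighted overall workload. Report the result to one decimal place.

58.0

The tallies are the weights (they sum to 15).
Weighted sum = 4·19 + 3·64 + 2·50 + 0·5 + 5·82 + 1·92
            = 76 + 192 + 100 + 0 + 410 + 92 = 870.
Overall workload = 870 / 15 = 58.0000 ≈ 58.0.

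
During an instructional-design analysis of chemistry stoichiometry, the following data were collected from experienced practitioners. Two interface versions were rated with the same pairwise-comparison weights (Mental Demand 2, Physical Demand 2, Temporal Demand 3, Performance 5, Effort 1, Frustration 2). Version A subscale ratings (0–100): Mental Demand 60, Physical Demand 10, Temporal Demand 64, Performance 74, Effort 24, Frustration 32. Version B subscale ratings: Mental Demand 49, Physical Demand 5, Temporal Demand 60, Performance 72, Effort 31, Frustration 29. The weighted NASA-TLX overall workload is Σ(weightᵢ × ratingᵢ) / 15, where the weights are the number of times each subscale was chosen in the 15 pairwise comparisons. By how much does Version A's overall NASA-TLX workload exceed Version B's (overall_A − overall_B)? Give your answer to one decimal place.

Version A weighted sum = 2·60 + 2·10 + 3·64 + 5·74 + 1·24 + 2·32 = 120 + 20 + 192 + 370 + 24 + 64 = 790; overall_A = 790/15 = 52.6667.
Version B weighted sum = 2·49 + 2·5 + 3·60 + 5·72 + 1·31 + 2·29 = 98 + 10 + 180 + 360 + 31 + 58 = 737; overall_B = 737/15 = 49.1333.
Difference = 52.6667 − 49.1333 = 3.5334 ≈ 3.5.

3.5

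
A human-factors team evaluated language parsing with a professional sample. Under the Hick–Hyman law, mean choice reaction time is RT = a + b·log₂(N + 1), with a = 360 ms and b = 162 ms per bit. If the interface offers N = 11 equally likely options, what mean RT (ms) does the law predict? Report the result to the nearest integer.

log₂(11 + 1) = log₂(12) = 3.5850.
RT = 360 + 162 × 3.5850 = 360 + 580.7700 = 940.7700 ms.
≈ 941 ms.

941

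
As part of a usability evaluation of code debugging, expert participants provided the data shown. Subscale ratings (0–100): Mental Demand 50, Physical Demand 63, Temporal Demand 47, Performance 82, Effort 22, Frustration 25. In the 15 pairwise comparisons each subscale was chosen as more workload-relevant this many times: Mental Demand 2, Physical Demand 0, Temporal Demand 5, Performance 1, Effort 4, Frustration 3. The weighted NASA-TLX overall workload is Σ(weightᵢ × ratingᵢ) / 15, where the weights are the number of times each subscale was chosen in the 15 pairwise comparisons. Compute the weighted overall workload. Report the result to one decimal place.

38.7

The tallies are the weights (they sum to 15).
Weighted sum = 2·50 + 0·63 + 5·47 + 1·82 + 4·22 + 3·25
            = 100 + 0 + 235 + 82 + 88 + 75 = 580.
Overall workload = 580 / 15 = 38.6667 ≈ 38.7.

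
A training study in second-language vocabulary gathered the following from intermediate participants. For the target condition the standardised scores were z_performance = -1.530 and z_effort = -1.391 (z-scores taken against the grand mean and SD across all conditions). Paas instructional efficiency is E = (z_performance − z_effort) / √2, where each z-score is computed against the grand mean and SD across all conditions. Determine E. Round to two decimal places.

z_P − z_E = -1.530 − (-1.391) = -0.1390.
E = -0.1390 / √2 = -0.1390 / 1.41421 = -0.0983 ≈ -0.10.

-0.10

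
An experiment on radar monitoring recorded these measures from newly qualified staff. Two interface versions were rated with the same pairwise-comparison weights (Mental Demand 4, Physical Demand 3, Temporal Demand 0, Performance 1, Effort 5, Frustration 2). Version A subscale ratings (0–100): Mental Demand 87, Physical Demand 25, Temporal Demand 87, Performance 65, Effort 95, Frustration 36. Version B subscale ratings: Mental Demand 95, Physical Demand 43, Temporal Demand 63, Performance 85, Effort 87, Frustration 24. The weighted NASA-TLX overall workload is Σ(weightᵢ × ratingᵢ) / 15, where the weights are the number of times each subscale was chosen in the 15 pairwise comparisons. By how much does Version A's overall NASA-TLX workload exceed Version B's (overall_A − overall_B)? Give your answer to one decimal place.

-2.8

Version A weighted sum = 4·87 + 3·25 + 0·87 + 1·65 + 5·95 + 2·36 = 348 + 75 + 0 + 65 + 475 + 72 = 1035; overall_A = 1035/15 = 69.0000.
Version B weighted sum = 4·95 + 3·43 + 0·63 + 1·85 + 5·87 + 2·24 = 380 + 129 + 0 + 85 + 435 + 48 = 1077; overall_B = 1077/15 = 71.8000.
Difference = 69.0000 − 71.8000 = -2.8000 ≈ -2.8.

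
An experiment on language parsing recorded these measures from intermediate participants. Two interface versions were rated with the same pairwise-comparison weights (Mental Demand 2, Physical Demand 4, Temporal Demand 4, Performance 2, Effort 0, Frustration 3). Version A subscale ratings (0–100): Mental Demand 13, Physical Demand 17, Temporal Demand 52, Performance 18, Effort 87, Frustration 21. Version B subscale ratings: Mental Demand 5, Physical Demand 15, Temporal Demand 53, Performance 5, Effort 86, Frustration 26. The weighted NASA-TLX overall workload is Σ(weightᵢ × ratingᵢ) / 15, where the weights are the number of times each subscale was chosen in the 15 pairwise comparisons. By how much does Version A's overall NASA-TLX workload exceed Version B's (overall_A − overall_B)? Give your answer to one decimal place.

2.1

Version A weighted sum = 2·13 + 4·17 + 4·52 + 2·18 + 0·87 + 3·21 = 26 + 68 + 208 + 36 + 0 + 63 = 401; overall_A = 401/15 = 26.7333.
Version B weighted sum = 2·5 + 4·15 + 4·53 + 2·5 + 0·86 + 3·26 = 10 + 60 + 212 + 10 + 0 + 78 = 370; overall_B = 370/15 = 24.6667.
Difference = 26.7333 − 24.6667 = 2.0666 ≈ 2.1.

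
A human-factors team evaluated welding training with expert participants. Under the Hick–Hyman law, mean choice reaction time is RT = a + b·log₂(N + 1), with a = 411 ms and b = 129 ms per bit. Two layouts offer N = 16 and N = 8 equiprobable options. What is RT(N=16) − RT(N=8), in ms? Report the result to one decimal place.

118.4

RT(16) = 411 + 129·log₂(17) = 411 + 129·4.0875 = 938.2875 ms.
RT(8) = 411 + 129·log₂(9) = 411 + 129·3.1699 = 819.9171 ms.
Difference = 938.2875 − 819.9171 = 118.3704 ≈ 118.4 ms.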